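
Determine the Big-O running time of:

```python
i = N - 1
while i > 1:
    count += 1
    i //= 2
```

Time complexity: O(log n).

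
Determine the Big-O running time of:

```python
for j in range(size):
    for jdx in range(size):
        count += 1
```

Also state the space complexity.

Time complexity: O(n^2).
Space complexity: O(1).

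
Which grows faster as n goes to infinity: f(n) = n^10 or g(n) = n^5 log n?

f(n) = n^10 grows faster: n^10 / (n^5 log n) = n^5/log n -> infinity.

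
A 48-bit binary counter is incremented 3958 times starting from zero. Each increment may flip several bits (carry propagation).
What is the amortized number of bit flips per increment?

Bit i flips on every 2^i-th increment, so over 3958 increments bit i flips floor(3958/2^i) times. Summing over i: total flips < 2 * 3958. Amortized: < 2 = O(1) per increment.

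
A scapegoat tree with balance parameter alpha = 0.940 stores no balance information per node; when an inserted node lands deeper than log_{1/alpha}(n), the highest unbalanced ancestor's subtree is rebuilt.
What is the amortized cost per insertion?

Search/insert path is O(log n). A rebuild of a subtree of size s costs O(s), but with alpha = 0.940 at least Omega(s) insertions must have occurred in that subtree since its last rebuild. Charging O(1) of the rebuild to each such insertion gives O(log n) amortized.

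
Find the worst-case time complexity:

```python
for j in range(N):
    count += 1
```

Time complexity: O(n).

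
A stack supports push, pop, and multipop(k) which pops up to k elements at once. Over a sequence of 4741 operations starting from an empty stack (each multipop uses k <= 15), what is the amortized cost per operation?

Each element is pushed exactly once and popped at most once (whether by pop or as part of a multipop). So the total number of individual pops over the whole sequence is at most the number of pushes, which is at most 4741. Total work <= 2 * 4741, hence O(1) amortized per operation.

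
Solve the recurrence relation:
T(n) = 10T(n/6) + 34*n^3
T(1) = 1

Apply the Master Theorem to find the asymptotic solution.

a=10, b=6, f(n)=34*n^3. log_6(10) = 1.285 < 3. Case 3: T(n) = O(n^3).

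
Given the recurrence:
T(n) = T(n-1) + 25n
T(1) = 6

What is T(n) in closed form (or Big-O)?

Unrolling: T(n) = 6 + 25*(2 + 3 + ... + n) = 6 + 25*(n(n+1)/2 - 1) = O(n^2).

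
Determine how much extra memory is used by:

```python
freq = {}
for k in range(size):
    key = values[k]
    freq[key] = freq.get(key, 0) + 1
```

Space complexity: O(n).
Auxiliary storage grows linearly with the input size n in the worst case.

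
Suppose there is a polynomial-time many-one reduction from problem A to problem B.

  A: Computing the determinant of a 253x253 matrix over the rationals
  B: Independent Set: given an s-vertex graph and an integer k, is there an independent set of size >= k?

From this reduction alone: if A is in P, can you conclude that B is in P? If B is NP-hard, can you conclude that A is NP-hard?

A poly-time reduction A <=_p B transfers tractability DOWN (B easy => A easy) and hardness UP (A hard => B hard), not the reverse.
From A in P, the reduction alone does NOT give B in P: any problem in P trivially reduces to SAT, yet SAT is not known to be in P.
From B NP-hard, the reduction alone does NOT give A NP-hard: again, easy problems reduce to hard ones.
(Here in fact A is P and B is NP-complete.)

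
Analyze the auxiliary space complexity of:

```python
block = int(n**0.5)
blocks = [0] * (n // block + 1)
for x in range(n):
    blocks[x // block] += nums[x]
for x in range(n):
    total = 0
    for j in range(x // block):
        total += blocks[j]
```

Space complexity: O(sqrt(n)).
Storage scales with sqrt(n).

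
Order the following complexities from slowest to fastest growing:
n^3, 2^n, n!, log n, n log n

Ordered by growth rate: log n < n log n < n^3 < 2^n < n!.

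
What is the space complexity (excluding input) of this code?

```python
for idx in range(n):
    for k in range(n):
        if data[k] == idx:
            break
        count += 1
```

Space complexity: O(1).
Only a constant amount of auxiliary storage is used; nothing grows with n.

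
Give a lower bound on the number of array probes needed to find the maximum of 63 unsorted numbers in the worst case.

Adversary: any unprobed cell could hold a value larger than everything seen so far. If fewer than 63 cells are probed, the adversary places the max in an unprobed cell. So all 63 cells must be examined; together with 63-1 comparisons this is tight.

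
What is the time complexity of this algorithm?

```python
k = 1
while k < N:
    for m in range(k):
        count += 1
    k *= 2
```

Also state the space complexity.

Time complexity: O(n).
Space complexity: O(1).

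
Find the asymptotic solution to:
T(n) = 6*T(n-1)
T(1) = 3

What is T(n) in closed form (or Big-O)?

Each step multiplies by 6. T(n) = T(1)*6^(n-1) = 3*6^(n-1).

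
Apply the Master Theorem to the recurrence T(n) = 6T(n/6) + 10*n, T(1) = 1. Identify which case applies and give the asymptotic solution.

a=6, b=6, f(n)=10*n.
log_6(6) = 1, so n^(log_b(a)) = n.
f(n) = Theta(n), so Case 2 applies.
T(n) = Theta(n log n).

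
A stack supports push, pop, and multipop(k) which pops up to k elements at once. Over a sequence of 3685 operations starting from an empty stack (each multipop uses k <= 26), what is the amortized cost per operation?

Each element is pushed exactly once and popped at most once (whether by pop or as part of a multipop). So the total number of individual pops over the whole sequence is at most the number of pushes, which is at most 3685. Total work <= 2 * 3685, hence O(1) amortized per operation.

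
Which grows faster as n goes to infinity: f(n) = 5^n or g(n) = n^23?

f(n) = 5^n grows faster: any exponential with base > 1 dominates every polynomial.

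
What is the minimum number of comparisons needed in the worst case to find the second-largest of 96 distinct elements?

Lower bound: finding the max needs 96-1 comparisons. By the adversary weight-doubling argument, the max must personally win >= ceil(log_2(96)) = 7 comparisons; the 2nd-largest is among those 7 losers, needing 7-1 more comparisons. Total >= 96-1 + 7-1 = 101. A balanced knockout tournament achieves this.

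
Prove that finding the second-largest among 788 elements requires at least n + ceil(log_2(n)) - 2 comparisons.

Lower bound (adversary): identifying the maximum requires 788-1 comparisons (each eliminates one candidate). Assign weight 1 to each element; on each comparison the adversary lets the heavier side win and gives it the loser's weight. The max ends with weight 788, but each comparison it wins at most doubles its weight, so the max must win >= ceil(log_2(788)) = 10 comparisons. The second-largest is one of those 10 direct losers to the max, and identifying which one is largest needs >= 10-1 further comparisons. Total >= 788-1 + 10-1 = 796.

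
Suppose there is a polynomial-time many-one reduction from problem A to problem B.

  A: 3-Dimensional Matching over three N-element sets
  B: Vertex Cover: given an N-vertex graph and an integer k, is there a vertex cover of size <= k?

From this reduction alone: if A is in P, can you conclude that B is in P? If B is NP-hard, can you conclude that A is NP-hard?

A poly-time reduction A <=_p B transfers tractability DOWN (B easy => A easy) and hardness UP (A hard => B hard), not the reverse.
From A in P, the reduction alone does NOT give B in P: any problem in P trivially reduces to SAT, yet SAT is not known to be in P.
From B NP-hard, the reduction alone does NOT give A NP-hard: again, easy problems reduce to hard ones.
(Here in fact A is NP-complete and B is NP-complete.)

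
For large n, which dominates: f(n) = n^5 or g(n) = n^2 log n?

f(n) = n^5 grows faster: n^5 / (n^2 log n) = n^3/log n -> infinity.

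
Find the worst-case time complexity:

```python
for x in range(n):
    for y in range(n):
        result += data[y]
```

Time complexity: O(n^2).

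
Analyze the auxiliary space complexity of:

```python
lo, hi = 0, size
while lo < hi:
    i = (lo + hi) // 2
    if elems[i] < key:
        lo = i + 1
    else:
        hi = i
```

Space complexity: O(1).
Only a constant amount of auxiliary storage is used; nothing grows with n.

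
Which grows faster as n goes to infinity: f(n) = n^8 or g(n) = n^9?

g(n) = n^9 grows faster: n^9/n^8 = n^1 -> infinity.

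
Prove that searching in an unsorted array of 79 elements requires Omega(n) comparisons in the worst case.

An adversary can always place the target in the last position checked. Until all 79 positions are examined, the target might be in any unchecked position. Therefore 79 comparisons are necessary.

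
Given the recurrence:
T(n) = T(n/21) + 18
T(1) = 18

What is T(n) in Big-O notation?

Each step divides n by 21 and adds 18. After log_21(n) steps, T(n) = O(log n).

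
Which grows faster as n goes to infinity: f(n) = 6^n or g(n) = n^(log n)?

f(n) = 6^n grows faster: take logs: log(n^(log n)) = (log n)^2, log(6^n) = n log 6; n dominates (log n)^2.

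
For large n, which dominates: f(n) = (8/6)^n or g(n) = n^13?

f(n) = (8/6)^n grows faster: (8/6)^n is exponential with base 8/6 > 1, dominating every polynomial.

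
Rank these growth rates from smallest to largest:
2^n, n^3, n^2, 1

Ordered by growth rate: 1 < n^2 < n^3 < 2^n.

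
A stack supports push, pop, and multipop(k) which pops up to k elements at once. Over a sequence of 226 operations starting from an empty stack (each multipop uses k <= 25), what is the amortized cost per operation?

Each element is pushed exactly once and popped at most once (whether by pop or as part of a multipop). So the total number of individual pops over the whole sequence is at most the number of pushes, which is at most 226. Total work <= 2 * 226, hence O(1) amortized per operation.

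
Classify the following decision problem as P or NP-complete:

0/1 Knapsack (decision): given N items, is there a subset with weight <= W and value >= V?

This problem is NP-complete: reduces from Subset Sum.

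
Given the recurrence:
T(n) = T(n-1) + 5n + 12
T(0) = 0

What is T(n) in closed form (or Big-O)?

Dominant term in sum is 5*sum(i, i=1..n) = 5*n*(n+1)/2 = O(n^2).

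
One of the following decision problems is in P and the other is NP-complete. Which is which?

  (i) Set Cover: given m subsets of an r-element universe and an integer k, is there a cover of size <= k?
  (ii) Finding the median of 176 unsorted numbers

(i) is NP-complete: one of Karp's 21 NP-complete problems (with k part of the input).
(ii) is P: linear-time selection (median-of-medians) runs in O(n).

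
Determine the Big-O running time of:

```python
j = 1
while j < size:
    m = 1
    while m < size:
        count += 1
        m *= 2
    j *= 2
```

Time complexity: O(log^2 n).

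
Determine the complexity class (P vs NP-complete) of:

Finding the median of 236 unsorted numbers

This problem is in P: linear-time selection (median-of-medians) runs in O(n).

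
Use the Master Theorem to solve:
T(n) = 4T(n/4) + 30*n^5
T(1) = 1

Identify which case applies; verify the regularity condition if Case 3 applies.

a=4, b=4, f(n)=30*n^5.
log_4(4) = 1 < 5.
f(n) = Omega(n^(1+epsilon)) for some epsilon > 0, so Case 3 is the candidate.
Regularity: a*f(n/b) = 4*30*(n/4)^5 = (4/1024)*30*n^5 <= c*f(n) with c = 4/1024 < 1. Satisfied.
Case 3: T(n) = Theta(n^5).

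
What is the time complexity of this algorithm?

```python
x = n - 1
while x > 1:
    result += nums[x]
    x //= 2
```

Time complexity: O(log n).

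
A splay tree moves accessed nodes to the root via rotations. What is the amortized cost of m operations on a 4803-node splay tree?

Using a potential function Phi = sum of log(size of subtree) for each node, each splay operation has amortized cost O(log n) where n = 4803. Bad individual operations (O(n)) are offset by decreased potential.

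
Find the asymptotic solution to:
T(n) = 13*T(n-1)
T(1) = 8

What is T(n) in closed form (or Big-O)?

Each step multiplies by 13. T(n) = T(1)*13^(n-1) = 8*13^(n-1).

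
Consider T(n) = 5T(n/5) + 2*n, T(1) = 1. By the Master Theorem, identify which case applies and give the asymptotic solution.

a=5, b=5, f(n)=2*n.
log_5(5) = 1, so n^(log_b(a)) = n.
f(n) = Theta(n), so Case 2 applies.
T(n) = Theta(n log n).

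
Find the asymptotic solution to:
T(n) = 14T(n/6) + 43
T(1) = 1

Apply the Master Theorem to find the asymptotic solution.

a=14, b=6, f(n)=43. log_6(14) = 1.473. Case 1 of Master Theorem: T(n) = O(n^1.473).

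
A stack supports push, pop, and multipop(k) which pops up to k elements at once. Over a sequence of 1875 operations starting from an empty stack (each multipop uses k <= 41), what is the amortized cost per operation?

Each element is pushed exactly once and popped at most once (whether by pop or as part of a multipop). So the total number of individual pops over the whole sequence is at most the number of pushes, which is at most 1875. Total work <= 2 * 1875, hence O(1) amortized per operation.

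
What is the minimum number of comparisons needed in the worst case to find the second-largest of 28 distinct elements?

Lower bound: finding the max needs 28-1 comparisons. By the adversary weight-doubling argument, the max must personally win >= ceil(log_2(28)) = 5 comparisons; the 2nd-largest is among those 5 losers, needing 5-1 more comparisons. Total >= 28-1 + 5-1 = 31. A balanced knockout tournament achieves this.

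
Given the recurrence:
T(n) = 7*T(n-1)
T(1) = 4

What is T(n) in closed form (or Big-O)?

Each step multiplies by 7. T(n) = T(1)*7^(n-1) = 4*7^(n-1).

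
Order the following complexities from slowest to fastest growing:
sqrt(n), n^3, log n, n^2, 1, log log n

Ordered by growth rate: 1 < log log n < log n < sqrt(n) < n^2 < n^3.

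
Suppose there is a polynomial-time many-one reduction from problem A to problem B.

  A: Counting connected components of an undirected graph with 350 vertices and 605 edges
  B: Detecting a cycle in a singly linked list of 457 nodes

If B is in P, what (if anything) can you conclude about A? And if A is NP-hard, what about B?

A poly-time reduction A <=_p B means any A-instance can be transformed to a B-instance in poly time.
If B is in P: compose the reduction with B's poly-time algorithm to solve A in poly time, so A is in P.
If A is NP-hard: every NP problem reduces to A, which reduces to B; composing reductions, every NP problem reduces to B, so B is NP-hard.
(Here in fact A is P and B is P.)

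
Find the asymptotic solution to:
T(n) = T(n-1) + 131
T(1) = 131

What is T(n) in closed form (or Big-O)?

Unrolling: T(n) = T(n-1) + 131 = T(n-2) + 2*131 = ... = T(1) + (n-1)*131 = 131 + (n-1)*131 = 131n.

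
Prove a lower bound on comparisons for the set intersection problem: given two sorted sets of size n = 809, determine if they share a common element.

For two sorted arrays of size n = 809, any correct algorithm must examine Omega(n) elements. If fewer are examined, an adversary places a common element in an unexamined gap. A merge-based scan achieves O(n), so the bound is tight.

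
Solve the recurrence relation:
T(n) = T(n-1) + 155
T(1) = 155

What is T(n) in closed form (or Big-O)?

Unrolling: T(n) = T(n-1) + 155 = T(n-2) + 2*155 = ... = T(1) + (n-1)*155 = 155 + (n-1)*155 = 155n.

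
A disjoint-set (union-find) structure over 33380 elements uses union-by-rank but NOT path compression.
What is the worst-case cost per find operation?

Union-by-rank alone keeps every tree's height <= log_2(33380) ~= 15.0. Each find traverses from a node to its root, costing O(height) = O(log n). Without path compression this bound is tight.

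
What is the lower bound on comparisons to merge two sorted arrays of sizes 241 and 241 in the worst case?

Adversary: with |241 - 241| <= 1 the inputs can be fully interleaved so that every adjacent pair in the merged output comes from different arrays. Then each of the 481 adjacent pairs must be directly compared, or the algorithm cannot determine their relative order. Standard merge meets this bound.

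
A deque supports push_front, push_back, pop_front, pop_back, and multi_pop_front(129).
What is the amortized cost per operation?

Assign 2 credits to each push operation. A pop uses 1 saved credit. multi_pop_front(129) uses up to 129 saved credits from previous pushes. Credits never go negative. Amortized cost is O(1).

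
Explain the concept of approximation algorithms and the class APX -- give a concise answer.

An approximation algorithm finds solutions within a guaranteed factor of optimal in polynomial time. APX is the class of optimization problems with constant-factor polynomial-time approximation algorithms. Vertex Cover is in APX (2-approximation). Unless P = NP, TSP has no constant-factor approximation, but Metric TSP has a 3/2-approximation.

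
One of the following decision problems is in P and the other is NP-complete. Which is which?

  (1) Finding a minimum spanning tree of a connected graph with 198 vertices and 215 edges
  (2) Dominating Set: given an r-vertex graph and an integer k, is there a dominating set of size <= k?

(1) is P: Kruskal's / Prim's algorithms run in polynomial time.
(2) is NP-complete: reduces from Set Cover (with k part of the input).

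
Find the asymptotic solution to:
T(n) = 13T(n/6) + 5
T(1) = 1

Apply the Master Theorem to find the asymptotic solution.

a=13, b=6, f(n)=5. log_6(13) = 1.432. Case 1 of Master Theorem: T(n) = O(n^1.432).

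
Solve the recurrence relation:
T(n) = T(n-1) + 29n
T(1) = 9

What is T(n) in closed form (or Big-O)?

Unrolling: T(n) = 9 + 29*(2 + 3 + ... + n) = 9 + 29*(n(n+1)/2 - 1) = O(n^2).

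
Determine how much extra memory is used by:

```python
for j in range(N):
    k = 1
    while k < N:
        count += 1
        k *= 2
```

Space complexity: O(1).
Only a constant amount of auxiliary storage is used; nothing grows with n.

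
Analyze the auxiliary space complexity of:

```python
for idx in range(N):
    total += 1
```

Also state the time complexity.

Space complexity: O(1).
Only a constant amount of auxiliary storage is used; nothing grows with n.
Time complexity: O(n).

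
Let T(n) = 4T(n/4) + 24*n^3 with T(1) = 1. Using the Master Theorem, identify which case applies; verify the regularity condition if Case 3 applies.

a=4, b=4, f(n)=24*n^3.
log_4(4) = 1 < 3.
f(n) = Omega(n^(1+epsilon)) for some epsilon > 0, so Case 3 is the candidate.
Regularity: a*f(n/b) = 4*24*(n/4)^3 = (4/64)*24*n^3 <= c*f(n) with c = 4/64 < 1. Satisfied.
Case 3: T(n) = Theta(n^3).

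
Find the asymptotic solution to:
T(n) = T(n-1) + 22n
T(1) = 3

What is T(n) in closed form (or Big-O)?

Unrolling: T(n) = 3 + 22*(2 + 3 + ... + n) = 3 + 22*(n(n+1)/2 - 1) = O(n^2).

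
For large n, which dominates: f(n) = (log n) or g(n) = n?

g(n) = n grows faster: any positive polynomial dominates any polylog.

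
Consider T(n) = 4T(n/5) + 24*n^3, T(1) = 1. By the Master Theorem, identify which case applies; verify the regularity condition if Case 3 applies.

a=4, b=5, f(n)=24*n^3.
log_5(4) = 0.8614 < 3.
f(n) = Omega(n^(0.8614+epsilon)) for some epsilon > 0, so Case 3 is the candidate.
Regularity: a*f(n/b) = 4*24*(n/5)^3 = (4/125)*24*n^3 <= c*f(n) with c = 4/125 < 1. Satisfied.
Case 3: T(n) = Theta(n^3).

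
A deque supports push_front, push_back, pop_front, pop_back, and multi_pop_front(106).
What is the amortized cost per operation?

Assign 2 credits to each push operation. A pop uses 1 saved credit. multi_pop_front(106) uses up to 106 saved credits from previous pushes. Credits never go negative. Amortized cost is O(1).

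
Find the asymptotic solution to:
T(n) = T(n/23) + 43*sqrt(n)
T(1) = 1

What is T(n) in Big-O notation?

Each level contributes sqrt(n/23^k). Geometric series with ratio 1/sqrt(23) < 1 sums to O(sqrt(n)).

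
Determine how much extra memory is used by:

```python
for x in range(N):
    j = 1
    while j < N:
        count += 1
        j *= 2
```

Space complexity: O(1).
Only a constant amount of auxiliary storage is used; nothing grows with n.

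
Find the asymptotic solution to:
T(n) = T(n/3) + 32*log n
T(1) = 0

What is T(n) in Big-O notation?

Each of the log_3(n) levels adds O(log n). T(n) = O(log^2 n).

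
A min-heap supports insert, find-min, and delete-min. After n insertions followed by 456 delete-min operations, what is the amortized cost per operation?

Insert takes O(log n) worst case. Delete-min takes O(log n). Over a sequence of n inserts and 456 delete-mins, total cost is O((n + 456) log n). Amortized per operation: O(log n).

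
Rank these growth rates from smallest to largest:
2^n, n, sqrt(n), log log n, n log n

Ordered by growth rate: log log n < sqrt(n) < n < n log n < 2^n.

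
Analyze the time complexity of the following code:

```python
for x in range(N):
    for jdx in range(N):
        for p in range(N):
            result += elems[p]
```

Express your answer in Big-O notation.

Time complexity: O(n^3).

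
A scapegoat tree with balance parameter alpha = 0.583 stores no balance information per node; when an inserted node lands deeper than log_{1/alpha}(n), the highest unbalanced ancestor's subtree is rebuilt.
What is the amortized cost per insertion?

Search/insert path is O(log n). A rebuild of a subtree of size s costs O(s), but with alpha = 0.583 at least Omega(s) insertions must have occurred in that subtree since its last rebuild. Charging O(1) of the rebuild to each such insertion gives O(log n) amortized.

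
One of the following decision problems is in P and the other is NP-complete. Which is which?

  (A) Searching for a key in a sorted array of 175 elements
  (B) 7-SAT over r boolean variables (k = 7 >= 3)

(A) is P: binary search runs in O(log n).
(B) is NP-complete: 3-SAT is NP-complete (Cook-Levin); k-SAT for k>=3 reduces from 3-SAT.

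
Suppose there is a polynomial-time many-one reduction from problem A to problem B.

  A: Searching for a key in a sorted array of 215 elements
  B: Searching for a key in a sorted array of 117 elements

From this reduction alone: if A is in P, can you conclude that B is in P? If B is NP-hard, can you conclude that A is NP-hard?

A poly-time reduction A <=_p B transfers tractability DOWN (B easy => A easy) and hardness UP (A hard => B hard), not the reverse.
From A in P, the reduction alone does NOT give B in P: any problem in P trivially reduces to SAT, yet SAT is not known to be in P.
From B NP-hard, the reduction alone does NOT give A NP-hard: again, easy problems reduce to hard ones.
(Here in fact A is P and B is P.)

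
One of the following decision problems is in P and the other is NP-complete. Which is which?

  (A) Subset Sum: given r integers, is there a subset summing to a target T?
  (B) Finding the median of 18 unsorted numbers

(A) is NP-complete: one of Karp's 21 NP-complete problems.
(B) is P: linear-time selection (median-of-medians) runs in O(n).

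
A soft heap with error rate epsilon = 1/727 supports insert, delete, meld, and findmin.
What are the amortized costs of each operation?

Soft heaps (Chazelle) allow up to an epsilon = 1/727 fraction of elements to have corrupted (raised) keys. Insert is O(log(1/epsilon)) = O(log 727) amortized -- the structure maintains heap-ordered binary trees of rank bounded by O(log(1/epsilon)). Meld concatenates root lists: O(1) amortized. Delete and findmin are O(1) amortized.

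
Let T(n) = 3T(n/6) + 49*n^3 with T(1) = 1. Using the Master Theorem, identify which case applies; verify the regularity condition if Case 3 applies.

a=3, b=6, f(n)=49*n^3.
log_6(3) = 0.6131 < 3.
f(n) = Omega(n^(0.6131+epsilon)) for some epsilon > 0, so Case 3 is the candidate.
Regularity: a*f(n/b) = 3*49*(n/6)^3 = (3/216)*49*n^3 <= c*f(n) with c = 3/216 < 1. Satisfied.
Case 3: T(n) = Theta(n^3).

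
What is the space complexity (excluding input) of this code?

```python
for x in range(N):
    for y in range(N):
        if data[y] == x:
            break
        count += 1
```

Space complexity: O(1).
Only a constant amount of auxiliary storage is used; nothing grows with n.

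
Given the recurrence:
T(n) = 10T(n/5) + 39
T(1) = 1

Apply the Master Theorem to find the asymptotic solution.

a=10, b=5, f(n)=39. log_5(10) = 1.431. Case 1 of Master Theorem: T(n) = O(n^1.431).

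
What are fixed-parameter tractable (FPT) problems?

A problem parameterized by k is FPT if it can be solved in time f(k) * n^O(1), where f is any computable function of k alone. Vertex Cover parameterized by solution size k is FPT: O(2^k * n). The W-hierarchy (W[1], W[2], ...) classifies parameterized problems by hardness; Clique parameterized by clique size is W[1]-complete.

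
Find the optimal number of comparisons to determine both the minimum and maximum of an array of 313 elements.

Naive approach: 624 comparisons (312 for max + 312 for min).
Optimal: Compare elements in pairs first (floor(n/2) = 156 comparisons), then find max among winners and min among losers (156 comparisons each).
Total: ceil(3n/2) - 2 = 468 comparisons. An adversary argument shows this is also a lower bound.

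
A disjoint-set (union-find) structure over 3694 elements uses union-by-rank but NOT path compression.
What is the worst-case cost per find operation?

Union-by-rank alone keeps every tree's height <= log_2(3694) ~= 11.9. Each find traverses from a node to its root, costing O(height) = O(log n). Without path compression this bound is tight.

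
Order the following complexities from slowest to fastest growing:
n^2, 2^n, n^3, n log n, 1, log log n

Ordered by growth rate: 1 < log log n < n log n < n^2 < n^3 < 2^n.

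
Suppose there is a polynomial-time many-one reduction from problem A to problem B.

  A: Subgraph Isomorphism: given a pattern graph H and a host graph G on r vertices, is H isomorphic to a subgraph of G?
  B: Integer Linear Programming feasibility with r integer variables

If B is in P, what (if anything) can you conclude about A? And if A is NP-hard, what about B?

A poly-time reduction A <=_p B means any A-instance can be transformed to a B-instance in poly time.
If B is in P: compose the reduction with B's poly-time algorithm to solve A in poly time, so A is in P.
If A is NP-hard: every NP problem reduces to A, which reduces to B; composing reductions, every NP problem reduces to B, so B is NP-hard.
(Here in fact A is NP-complete and B is NP-complete.)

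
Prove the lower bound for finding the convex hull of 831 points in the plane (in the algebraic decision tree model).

Reduction from sorting: given 831 numbers x_1,...,x_{831}, map x_i to the point (x_i, x_i^2) on the parabola y = x^2. All points are on the convex hull, and walking the hull gives them in sorted x-order. Since sorting requires Omega(n log n), so does planar convex hull.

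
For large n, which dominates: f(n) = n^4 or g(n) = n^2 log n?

f(n) = n^4 grows faster: n^4 / (n^2 log n) = n^2/log n -> infinity.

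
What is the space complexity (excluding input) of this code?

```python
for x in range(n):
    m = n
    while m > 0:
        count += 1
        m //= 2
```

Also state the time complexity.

Space complexity: O(1).
Only a constant amount of auxiliary storage is used; nothing grows with n.
Time complexity: O(n log n).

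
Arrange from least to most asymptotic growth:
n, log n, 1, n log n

Ordered by growth rate: 1 < log n < n < n log n.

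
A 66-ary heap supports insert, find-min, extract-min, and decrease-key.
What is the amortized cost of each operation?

The 66-ary heap has height O(log_66 n). Insert sifts up: O(log_66 n). Find-min reads the root: O(1). Extract-min sifts down comparing 66 children per level: O(66 * log_66 n). Decrease-key sifts up: O(log_66 n).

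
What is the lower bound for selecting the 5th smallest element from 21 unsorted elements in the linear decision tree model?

Selecting the 5th smallest of 21 elements requires Omega(n) comparisons. Every element must be compared at least once. The BFPRT algorithm achieves O(n), making this tight.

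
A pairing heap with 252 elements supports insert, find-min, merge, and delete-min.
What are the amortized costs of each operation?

Pairing heaps are self-adjusting heap-ordered trees. Insert and merge link two roots: O(1). Find-min reads the root: O(1). Delete-min removes the root, then pairs children in two passes; amortized cost is O(log 252) = O(log n).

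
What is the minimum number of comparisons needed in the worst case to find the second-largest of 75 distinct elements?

Lower bound: finding the max needs 75-1 comparisons. By the adversary weight-doubling argument, the max must personally win >= ceil(log_2(75)) = 7 comparisons; the 2nd-largest is among those 7 losers, needing 7-1 more comparisons. Total >= 75-1 + 7-1 = 80. A balanced knockout tournament achieves this.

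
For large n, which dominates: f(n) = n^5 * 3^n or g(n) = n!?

g(n) = n! grows faster: by Stirling n! ~ (n/e)^n sqrt(2*pi*n); (n/e)^n eventually dominates n^5 * 3^n.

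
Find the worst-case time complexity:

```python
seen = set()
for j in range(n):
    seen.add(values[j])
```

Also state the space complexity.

Time complexity: O(n).
Space complexity: O(n).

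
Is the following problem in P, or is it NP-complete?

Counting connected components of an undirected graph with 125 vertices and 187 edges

This problem is in P: BFS/DFS visits each vertex and edge once: O(V+E).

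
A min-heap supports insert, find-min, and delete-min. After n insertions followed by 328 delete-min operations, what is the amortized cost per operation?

Insert takes O(log n) worst case. Delete-min takes O(log n). Over a sequence of n inserts and 328 delete-mins, total cost is O((n + 328) log n). Amortized per operation: O(log n).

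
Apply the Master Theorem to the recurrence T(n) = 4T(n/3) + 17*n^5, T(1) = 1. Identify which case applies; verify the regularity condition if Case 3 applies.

a=4, b=3, f(n)=17*n^5.
log_3(4) = 1.262 < 5.
f(n) = Omega(n^(1.262+epsilon)) for some epsilon > 0, so Case 3 is the candidate.
Regularity: a*f(n/b) = 4*17*(n/3)^5 = (4/243)*17*n^5 <= c*f(n) with c = 4/243 < 1. Satisfied.
Case 3: T(n) = Theta(n^5).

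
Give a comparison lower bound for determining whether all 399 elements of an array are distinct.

In the algebraic decision-tree model, the YES region for element distinctness on 399 elements has 399! connected components (one per ordering). Ben-Or's theorem then gives a lower bound of Omega(log(n!)) = Omega(n log n).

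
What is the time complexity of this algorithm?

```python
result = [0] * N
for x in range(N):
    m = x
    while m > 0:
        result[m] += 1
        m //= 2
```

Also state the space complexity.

Time complexity: O(n log n).
Space complexity: O(n).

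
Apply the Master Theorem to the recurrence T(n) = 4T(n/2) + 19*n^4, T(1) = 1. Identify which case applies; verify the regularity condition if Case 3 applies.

a=4, b=2, f(n)=19*n^4.
log_2(4) = 2 < 4.
f(n) = Omega(n^(2+epsilon)) for some epsilon > 0, so Case 3 is the candidate.
Regularity: a*f(n/b) = 4*19*(n/2)^4 = (4/16)*19*n^4 <= c*f(n) with c = 4/16 < 1. Satisfied.
Case 3: T(n) = Theta(n^4).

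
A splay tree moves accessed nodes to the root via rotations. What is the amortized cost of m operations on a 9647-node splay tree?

Using a potential function Phi = sum of log(size of subtree) for each node, each splay operation has amortized cost O(log n) where n = 9647. Bad individual operations (O(n)) are offset by decreased potential.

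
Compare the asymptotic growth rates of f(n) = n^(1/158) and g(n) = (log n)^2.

f(n) = n^(1/158) grows faster: any positive power of n dominates any polylog.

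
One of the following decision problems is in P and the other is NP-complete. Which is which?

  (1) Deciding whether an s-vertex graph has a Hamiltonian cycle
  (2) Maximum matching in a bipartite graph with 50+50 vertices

(1) is NP-complete: one of Karp's 21 NP-complete problems.
(2) is P: Hopcroft-Karp runs in O(E sqrt(V)).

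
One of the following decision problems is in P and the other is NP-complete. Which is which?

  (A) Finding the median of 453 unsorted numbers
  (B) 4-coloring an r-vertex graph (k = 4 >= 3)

(A) is P: linear-time selection (median-of-medians) runs in O(n).
(B) is NP-complete: graph k-coloring for k>=3 is NP-complete by reduction from 3-SAT.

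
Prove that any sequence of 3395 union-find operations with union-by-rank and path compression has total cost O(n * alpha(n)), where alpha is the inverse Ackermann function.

Using Tarjan's analysis with rank-based potential function. Union-by-rank keeps tree height O(log n). Path compression flattens paths during find. For n = 3395 operations, total cost is O(n * alpha(n)), effectively O(n) since alpha grows incredibly slowly.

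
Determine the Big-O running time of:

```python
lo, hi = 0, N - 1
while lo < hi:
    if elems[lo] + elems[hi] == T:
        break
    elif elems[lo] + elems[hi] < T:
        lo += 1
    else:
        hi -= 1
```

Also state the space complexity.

Time complexity: O(n).
Space complexity: O(1).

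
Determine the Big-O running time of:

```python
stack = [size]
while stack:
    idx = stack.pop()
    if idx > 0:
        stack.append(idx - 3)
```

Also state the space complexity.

Time complexity: O(n).
Space complexity: O(1).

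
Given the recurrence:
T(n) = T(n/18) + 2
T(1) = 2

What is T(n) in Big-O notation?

Each step divides n by 18 and adds 2. After log_18(n) steps, T(n) = O(log n).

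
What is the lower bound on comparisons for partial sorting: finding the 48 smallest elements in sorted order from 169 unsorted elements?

Finding 48 smallest of 169 in sorted order: Omega(169) to identify the 48 smallest, plus Omega(48 log 48) to sort them. Total: Omega(n + k log k).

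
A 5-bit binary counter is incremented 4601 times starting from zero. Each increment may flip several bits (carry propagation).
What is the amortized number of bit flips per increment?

Bit i flips on every 2^i-th increment, so over 4601 increments bit i flips floor(4601/2^i) times. Summing over i: total flips < 2 * 4601. Amortized: < 2 = O(1) per increment.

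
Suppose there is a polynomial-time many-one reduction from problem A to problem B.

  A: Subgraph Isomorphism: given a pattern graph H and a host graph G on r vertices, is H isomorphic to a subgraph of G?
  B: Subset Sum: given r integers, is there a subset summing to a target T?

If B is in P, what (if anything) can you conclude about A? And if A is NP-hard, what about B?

A poly-time reduction A <=_p B means any A-instance can be transformed to a B-instance in poly time.
If B is in P: compose the reduction with B's poly-time algorithm to solve A in poly time, so A is in P.
If A is NP-hard: every NP problem reduces to A, which reduces to B; composing reductions, every NP problem reduces to B, so B is NP-hard.
(Here in fact A is NP-complete and B is NP-complete.)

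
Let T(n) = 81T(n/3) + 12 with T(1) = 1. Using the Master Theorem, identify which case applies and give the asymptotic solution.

a=81, b=3, f(n)=12.
log_3(81) = 4 > 0.
Since f(n) = O(n^0) is polynomially smaller than n^4, Case 1 applies.
T(n) = Theta(n^4).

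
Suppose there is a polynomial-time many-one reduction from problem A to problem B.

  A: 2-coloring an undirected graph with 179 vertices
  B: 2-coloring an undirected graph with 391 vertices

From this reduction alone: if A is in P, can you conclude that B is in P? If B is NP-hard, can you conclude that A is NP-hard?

A poly-time reduction A <=_p B transfers tractability DOWN (B easy => A easy) and hardness UP (A hard => B hard), not the reverse.
From A in P, the reduction alone does NOT give B in P: any problem in P trivially reduces to SAT, yet SAT is not known to be in P.
From B NP-hard, the reduction alone does NOT give A NP-hard: again, easy problems reduce to hard ones.
(Here in fact A is P and B is P.)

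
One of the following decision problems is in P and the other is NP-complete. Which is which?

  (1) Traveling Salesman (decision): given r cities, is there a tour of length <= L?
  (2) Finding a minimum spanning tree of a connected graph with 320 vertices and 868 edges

(1) is NP-complete: reduces from Hamiltonian Cycle.
(2) is P: Kruskal's / Prim's algorithms run in polynomial time.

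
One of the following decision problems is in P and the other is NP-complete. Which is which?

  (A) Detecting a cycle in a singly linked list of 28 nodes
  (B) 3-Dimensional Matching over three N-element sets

(A) is P: Floyd's tortoise-and-hare runs in O(n) time, O(1) space.
(B) is NP-complete: one of Karp's 21 NP-complete problems.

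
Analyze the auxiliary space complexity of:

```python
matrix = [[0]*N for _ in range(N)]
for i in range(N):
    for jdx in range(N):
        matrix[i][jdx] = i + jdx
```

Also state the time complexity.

Space complexity: O(n^2).
A 2D structure of size n x n is allocated.
Time complexity: O(n^2).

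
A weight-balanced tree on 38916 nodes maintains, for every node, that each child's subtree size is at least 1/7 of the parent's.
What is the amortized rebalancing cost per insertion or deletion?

With balance ratio 1/7, tree height is O(log_{7/1}(38916)) = O(log n). A rebalance at a node of size s costs O(s) but requires Omega(s) updates in that subtree to retrigger. Summed over the O(log n) ancestors of the touched leaf, amortized rebalancing is O(log n).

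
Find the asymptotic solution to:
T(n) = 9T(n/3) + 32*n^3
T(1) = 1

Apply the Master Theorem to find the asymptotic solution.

a=9, b=3, f(n)=32*n^3. log_3(9) = 2 < 3. Case 3: T(n) = O(n^3).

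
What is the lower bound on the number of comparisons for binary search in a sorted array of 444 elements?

With 444 possible positions, we need at least ceil(log_2(444)) = 9 comparisons. Each comparison splits the remaining candidates by at most half.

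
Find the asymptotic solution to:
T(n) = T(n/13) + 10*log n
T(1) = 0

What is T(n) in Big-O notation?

Each of the log_13(n) levels adds O(log n). T(n) = O(log^2 n).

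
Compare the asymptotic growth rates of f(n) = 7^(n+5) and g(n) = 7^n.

f(n) = 7^(n+5) and g(n) = 7^n are Theta of each other: 7^(n+5) = 7^5 * 7^n = Theta(7^n).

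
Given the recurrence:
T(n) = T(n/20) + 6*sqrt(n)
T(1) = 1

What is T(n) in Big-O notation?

Each level contributes sqrt(n/20^k). Geometric series with ratio 1/sqrt(20) < 1 sums to O(sqrt(n)).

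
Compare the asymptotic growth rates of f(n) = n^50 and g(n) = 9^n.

g(n) = 9^n grows faster: any exponential with base > 1 dominates every polynomial.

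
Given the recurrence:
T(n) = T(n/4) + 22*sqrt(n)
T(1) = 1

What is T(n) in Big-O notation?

Each level contributes sqrt(n/4^k). Geometric series with ratio 1/sqrt(4) < 1 sums to O(sqrt(n)).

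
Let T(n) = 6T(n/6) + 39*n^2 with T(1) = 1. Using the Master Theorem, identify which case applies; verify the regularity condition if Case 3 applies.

a=6, b=6, f(n)=39*n^2.
log_6(6) = 1 < 2.
f(n) = Omega(n^(1+epsilon)) for some epsilon > 0, so Case 3 is the candidate.
Regularity: a*f(n/b) = 6*39*(n/6)^2 = (6/36)*39*n^2 <= c*f(n) with c = 6/36 < 1. Satisfied.
Case 3: T(n) = Theta(n^2).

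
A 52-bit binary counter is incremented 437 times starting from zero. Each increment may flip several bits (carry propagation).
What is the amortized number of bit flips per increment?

Bit i flips on every 2^i-th increment, so over 437 increments bit i flips floor(437/2^i) times. Summing over i: total flips < 2 * 437. Amortized: < 2 = O(1) per increment.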